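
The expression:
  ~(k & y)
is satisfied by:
  {k: False, y: False}
  {y: True, k: False}
  {k: True, y: False}


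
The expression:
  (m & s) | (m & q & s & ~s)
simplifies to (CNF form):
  m & s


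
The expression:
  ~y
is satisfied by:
  {y: False}


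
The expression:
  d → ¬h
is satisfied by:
  {h: False, d: False}
  {d: True, h: False}
  {h: True, d: False}


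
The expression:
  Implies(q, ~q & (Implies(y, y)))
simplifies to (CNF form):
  ~q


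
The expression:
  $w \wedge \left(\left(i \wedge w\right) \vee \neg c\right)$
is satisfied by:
  {w: True, i: True, c: False}
  {w: True, c: False, i: False}
  {w: True, i: True, c: True}


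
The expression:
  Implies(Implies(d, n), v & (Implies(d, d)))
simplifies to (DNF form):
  v | (d & ~n)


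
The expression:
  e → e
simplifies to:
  True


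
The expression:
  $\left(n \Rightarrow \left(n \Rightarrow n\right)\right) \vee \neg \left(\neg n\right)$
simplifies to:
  $\text{True}$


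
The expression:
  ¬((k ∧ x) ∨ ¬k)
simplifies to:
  k ∧ ¬x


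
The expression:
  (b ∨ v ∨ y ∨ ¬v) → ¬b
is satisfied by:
  {b: False}


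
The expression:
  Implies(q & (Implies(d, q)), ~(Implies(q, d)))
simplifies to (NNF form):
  ~d | ~q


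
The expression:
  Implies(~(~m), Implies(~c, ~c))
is always true.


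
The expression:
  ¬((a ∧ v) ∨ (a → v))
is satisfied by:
  {a: True, v: False}


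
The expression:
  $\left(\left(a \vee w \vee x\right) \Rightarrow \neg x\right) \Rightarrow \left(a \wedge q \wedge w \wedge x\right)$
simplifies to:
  $x$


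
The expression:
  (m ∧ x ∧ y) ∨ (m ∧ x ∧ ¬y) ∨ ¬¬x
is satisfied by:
  {x: True}


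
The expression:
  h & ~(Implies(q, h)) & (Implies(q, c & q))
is never true.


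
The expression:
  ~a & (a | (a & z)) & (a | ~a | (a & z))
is never true.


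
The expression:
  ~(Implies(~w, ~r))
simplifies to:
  r & ~w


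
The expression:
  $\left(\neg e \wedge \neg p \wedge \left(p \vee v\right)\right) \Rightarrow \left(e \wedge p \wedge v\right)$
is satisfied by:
  {p: True, e: True, v: False}
  {p: True, v: False, e: False}
  {e: True, v: False, p: False}
  {e: False, v: False, p: False}
  {p: True, e: True, v: True}
  {p: True, v: True, e: False}
  {e: True, v: True, p: False}


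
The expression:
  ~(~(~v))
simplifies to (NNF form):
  ~v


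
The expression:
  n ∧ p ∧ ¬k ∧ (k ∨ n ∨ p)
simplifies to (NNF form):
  n ∧ p ∧ ¬k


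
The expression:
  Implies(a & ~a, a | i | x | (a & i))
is always true.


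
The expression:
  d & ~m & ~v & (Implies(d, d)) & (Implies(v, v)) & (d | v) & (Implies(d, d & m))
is never true.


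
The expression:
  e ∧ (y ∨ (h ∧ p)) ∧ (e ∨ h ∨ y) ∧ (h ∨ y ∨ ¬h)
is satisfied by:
  {y: True, p: True, e: True, h: True}
  {y: True, p: True, e: True, h: False}
  {y: True, e: True, h: True, p: False}
  {y: True, e: True, h: False, p: False}
  {p: True, e: True, h: True, y: False}


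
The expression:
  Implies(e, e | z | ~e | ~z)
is always true.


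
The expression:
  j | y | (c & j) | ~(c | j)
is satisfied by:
  {y: True, j: True, c: False}
  {y: True, j: False, c: False}
  {j: True, y: False, c: False}
  {y: False, j: False, c: False}
  {y: True, c: True, j: True}
  {y: True, c: True, j: False}
  {c: True, j: True, y: False}


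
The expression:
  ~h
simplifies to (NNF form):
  ~h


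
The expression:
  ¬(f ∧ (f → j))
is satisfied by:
  {j: False, f: False}
  {f: True, j: False}
  {j: True, f: False}


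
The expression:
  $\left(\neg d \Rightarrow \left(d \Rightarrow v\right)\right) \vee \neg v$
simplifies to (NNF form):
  $\text{True}$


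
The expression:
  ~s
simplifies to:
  ~s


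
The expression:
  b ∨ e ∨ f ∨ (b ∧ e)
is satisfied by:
  {b: True, e: True, f: True}
  {b: True, e: True, f: False}
  {b: True, f: True, e: False}
  {b: True, f: False, e: False}
  {e: True, f: True, b: False}
  {e: True, f: False, b: False}
  {f: True, e: False, b: False}


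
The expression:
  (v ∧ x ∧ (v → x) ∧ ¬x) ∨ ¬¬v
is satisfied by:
  {v: True}


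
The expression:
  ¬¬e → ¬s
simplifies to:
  ¬e ∨ ¬s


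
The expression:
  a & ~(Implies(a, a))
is never true.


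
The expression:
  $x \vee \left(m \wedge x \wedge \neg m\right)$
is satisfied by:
  {x: True}


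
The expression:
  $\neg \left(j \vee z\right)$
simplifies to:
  $\neg j \wedge \neg z$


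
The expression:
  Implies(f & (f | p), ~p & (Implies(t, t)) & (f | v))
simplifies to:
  ~f | ~p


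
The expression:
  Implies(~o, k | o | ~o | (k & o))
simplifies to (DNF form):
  True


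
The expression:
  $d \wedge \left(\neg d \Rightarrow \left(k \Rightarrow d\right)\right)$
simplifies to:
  $d$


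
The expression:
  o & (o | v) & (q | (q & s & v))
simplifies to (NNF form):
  o & q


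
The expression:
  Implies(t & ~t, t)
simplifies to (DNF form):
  True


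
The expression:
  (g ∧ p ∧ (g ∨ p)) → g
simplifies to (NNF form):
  True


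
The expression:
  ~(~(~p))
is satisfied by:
  {p: False}


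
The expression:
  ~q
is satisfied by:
  {q: False}


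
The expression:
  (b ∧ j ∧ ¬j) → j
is always true.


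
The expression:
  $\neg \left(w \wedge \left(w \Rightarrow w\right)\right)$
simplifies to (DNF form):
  $\neg w$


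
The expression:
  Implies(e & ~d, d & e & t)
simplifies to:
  d | ~e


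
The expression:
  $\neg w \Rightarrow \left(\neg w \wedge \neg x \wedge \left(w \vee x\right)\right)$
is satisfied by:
  {w: True}


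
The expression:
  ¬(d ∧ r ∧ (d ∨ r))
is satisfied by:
  {d: False, r: False}
  {r: True, d: False}
  {d: True, r: False}


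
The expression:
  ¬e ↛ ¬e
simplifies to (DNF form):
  False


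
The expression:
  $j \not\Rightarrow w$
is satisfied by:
  {j: True, w: False}


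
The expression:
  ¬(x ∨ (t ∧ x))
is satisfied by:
  {x: False}


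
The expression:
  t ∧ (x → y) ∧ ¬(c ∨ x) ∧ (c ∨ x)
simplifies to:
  False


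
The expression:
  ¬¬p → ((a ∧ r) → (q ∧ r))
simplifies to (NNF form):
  q ∨ ¬a ∨ ¬p ∨ ¬r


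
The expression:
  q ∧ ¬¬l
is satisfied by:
  {q: True, l: True}


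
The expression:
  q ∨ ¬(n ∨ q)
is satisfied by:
  {q: True, n: False}
  {n: False, q: False}
  {n: True, q: True}


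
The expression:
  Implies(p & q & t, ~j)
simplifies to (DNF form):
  ~j | ~p | ~q | ~t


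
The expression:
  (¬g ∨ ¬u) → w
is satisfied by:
  {g: True, w: True, u: True}
  {g: True, w: True, u: False}
  {w: True, u: True, g: False}
  {w: True, u: False, g: False}
  {g: True, u: True, w: False}


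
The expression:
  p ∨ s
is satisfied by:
  {p: True, s: True}
  {p: True, s: False}
  {s: True, p: False}


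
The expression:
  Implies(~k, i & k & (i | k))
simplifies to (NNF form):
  k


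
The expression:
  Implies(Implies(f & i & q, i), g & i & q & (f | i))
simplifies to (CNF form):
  g & i & q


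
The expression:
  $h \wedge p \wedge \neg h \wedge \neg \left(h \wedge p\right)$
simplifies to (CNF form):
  $\text{False}$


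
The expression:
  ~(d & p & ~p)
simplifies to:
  True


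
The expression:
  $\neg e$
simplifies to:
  $\neg e$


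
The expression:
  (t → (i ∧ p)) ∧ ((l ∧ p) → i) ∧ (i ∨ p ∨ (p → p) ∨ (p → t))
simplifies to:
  (i ∧ p) ∨ (¬l ∧ ¬t) ∨ (¬p ∧ ¬t)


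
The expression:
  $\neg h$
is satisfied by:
  {h: False}


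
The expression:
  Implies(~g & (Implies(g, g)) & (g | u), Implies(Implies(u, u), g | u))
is always true.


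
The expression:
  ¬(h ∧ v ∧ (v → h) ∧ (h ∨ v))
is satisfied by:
  {h: False, v: False}
  {v: True, h: False}
  {h: True, v: False}


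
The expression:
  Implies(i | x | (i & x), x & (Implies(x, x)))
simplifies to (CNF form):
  x | ~i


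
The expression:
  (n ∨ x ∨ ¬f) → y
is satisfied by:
  {y: True, f: True, x: False, n: False}
  {y: True, x: False, f: False, n: False}
  {y: True, n: True, f: True, x: False}
  {y: True, n: True, x: False, f: False}
  {y: True, f: True, x: True, n: False}
  {y: True, x: True, f: False, n: False}
  {y: True, n: True, x: True, f: True}
  {y: True, n: True, x: True, f: False}
  {f: True, n: False, x: False, y: False}


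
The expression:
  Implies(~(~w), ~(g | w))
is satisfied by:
  {w: False}


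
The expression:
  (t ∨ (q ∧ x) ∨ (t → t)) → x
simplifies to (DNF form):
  x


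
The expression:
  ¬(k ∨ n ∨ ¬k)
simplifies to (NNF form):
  False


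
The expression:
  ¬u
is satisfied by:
  {u: False}


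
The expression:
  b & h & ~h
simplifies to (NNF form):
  False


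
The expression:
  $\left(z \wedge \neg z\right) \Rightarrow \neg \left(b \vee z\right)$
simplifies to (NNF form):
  $\text{True}$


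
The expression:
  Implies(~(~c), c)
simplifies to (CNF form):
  True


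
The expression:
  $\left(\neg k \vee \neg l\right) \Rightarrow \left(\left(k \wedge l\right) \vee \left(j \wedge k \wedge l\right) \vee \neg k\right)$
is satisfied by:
  {l: True, k: False}
  {k: False, l: False}
  {k: True, l: True}


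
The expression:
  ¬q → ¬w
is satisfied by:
  {q: True, w: False}
  {w: False, q: False}
  {w: True, q: True}


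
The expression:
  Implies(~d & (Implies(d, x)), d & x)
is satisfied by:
  {d: True}


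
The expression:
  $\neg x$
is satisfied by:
  {x: False}


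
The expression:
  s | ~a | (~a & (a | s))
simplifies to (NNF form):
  s | ~a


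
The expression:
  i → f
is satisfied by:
  {f: True, i: False}
  {i: False, f: False}
  {i: True, f: True}


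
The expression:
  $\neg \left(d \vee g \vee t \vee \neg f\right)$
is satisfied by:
  {f: True, g: False, d: False, t: False}


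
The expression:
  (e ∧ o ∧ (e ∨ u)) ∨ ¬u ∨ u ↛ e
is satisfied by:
  {o: True, u: False, e: False}
  {u: False, e: False, o: False}
  {o: True, e: True, u: False}
  {e: True, u: False, o: False}
  {o: True, u: True, e: False}
  {u: True, o: False, e: False}
  {o: True, e: True, u: True}


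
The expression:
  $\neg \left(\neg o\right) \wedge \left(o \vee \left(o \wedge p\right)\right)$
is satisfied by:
  {o: True}


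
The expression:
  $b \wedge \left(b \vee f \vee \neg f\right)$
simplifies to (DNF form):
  $b$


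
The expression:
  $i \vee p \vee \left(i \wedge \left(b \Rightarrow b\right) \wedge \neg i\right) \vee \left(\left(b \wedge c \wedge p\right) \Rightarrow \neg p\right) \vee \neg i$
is always true.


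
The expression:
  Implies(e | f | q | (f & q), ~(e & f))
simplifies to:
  ~e | ~f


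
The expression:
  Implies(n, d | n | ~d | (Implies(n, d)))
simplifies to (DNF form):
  True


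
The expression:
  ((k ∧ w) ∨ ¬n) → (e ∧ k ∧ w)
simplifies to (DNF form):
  (n ∧ ¬k) ∨ (n ∧ ¬w) ∨ (e ∧ k ∧ w)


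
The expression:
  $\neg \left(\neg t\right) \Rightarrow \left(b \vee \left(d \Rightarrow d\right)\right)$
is always true.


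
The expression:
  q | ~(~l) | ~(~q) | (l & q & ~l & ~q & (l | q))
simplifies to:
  l | q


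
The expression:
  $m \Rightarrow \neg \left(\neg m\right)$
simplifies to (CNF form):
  $\text{True}$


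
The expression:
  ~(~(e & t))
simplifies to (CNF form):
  e & t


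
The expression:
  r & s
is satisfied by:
  {r: True, s: True}


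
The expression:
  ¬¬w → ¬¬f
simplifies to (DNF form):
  f ∨ ¬w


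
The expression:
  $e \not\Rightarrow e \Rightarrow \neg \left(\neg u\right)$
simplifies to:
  $\text{True}$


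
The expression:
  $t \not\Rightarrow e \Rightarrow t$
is always true.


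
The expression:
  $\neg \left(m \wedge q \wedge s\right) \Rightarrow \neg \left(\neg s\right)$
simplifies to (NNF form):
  $s$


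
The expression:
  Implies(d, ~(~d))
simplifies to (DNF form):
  True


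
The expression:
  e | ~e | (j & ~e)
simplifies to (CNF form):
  True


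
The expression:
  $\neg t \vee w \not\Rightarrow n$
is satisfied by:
  {w: True, t: False, n: False}
  {w: False, t: False, n: False}
  {n: True, w: True, t: False}
  {n: True, w: False, t: False}
  {t: True, w: True, n: False}


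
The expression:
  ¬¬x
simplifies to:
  x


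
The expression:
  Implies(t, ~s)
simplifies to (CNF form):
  ~s | ~t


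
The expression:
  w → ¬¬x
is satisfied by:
  {x: True, w: False}
  {w: False, x: False}
  {w: True, x: True}


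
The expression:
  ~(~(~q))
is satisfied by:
  {q: False}


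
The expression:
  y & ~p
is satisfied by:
  {y: True, p: False}


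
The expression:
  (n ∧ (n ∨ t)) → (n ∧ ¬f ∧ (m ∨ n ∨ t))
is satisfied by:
  {n: False, f: False}
  {f: True, n: False}
  {n: True, f: False}


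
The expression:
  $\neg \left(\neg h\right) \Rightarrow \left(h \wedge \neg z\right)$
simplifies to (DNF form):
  $\neg h \vee \neg z$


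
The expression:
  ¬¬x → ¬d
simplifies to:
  ¬d ∨ ¬x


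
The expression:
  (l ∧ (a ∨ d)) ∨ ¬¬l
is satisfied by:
  {l: True}


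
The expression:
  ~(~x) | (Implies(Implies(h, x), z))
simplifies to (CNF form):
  h | x | z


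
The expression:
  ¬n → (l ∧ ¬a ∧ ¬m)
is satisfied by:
  {n: True, l: True, m: False, a: False}
  {n: True, m: False, a: False, l: False}
  {n: True, l: True, a: True, m: False}
  {n: True, a: True, m: False, l: False}
  {n: True, l: True, m: True, a: False}
  {n: True, m: True, a: False, l: False}
  {n: True, l: True, a: True, m: True}
  {n: True, a: True, m: True, l: False}
  {l: True, m: False, a: False, n: False}


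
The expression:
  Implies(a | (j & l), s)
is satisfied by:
  {s: True, j: False, l: False, a: False}
  {s: True, l: True, j: False, a: False}
  {s: True, j: True, l: False, a: False}
  {s: True, l: True, j: True, a: False}
  {a: True, s: True, j: False, l: False}
  {a: True, s: True, l: True, j: False}
  {a: True, s: True, j: True, l: False}
  {a: True, s: True, l: True, j: True}
  {a: False, j: False, l: False, s: False}
  {l: True, a: False, j: False, s: False}
  {j: True, a: False, l: False, s: False}


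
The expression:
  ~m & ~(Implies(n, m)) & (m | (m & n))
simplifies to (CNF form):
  False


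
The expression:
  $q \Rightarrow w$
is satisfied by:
  {w: True, q: False}
  {q: False, w: False}
  {q: True, w: True}


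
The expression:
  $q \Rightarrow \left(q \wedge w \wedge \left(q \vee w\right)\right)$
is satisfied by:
  {w: True, q: False}
  {q: False, w: False}
  {q: True, w: True}


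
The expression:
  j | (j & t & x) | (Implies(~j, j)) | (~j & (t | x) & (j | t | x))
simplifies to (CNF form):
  j | t | x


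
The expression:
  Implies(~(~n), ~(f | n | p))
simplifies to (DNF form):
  ~n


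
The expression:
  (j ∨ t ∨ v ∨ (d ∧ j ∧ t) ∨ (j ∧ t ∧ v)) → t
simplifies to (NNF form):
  t ∨ (¬j ∧ ¬v)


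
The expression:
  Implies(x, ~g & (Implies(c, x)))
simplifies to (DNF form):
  ~g | ~x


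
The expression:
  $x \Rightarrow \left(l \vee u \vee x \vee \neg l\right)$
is always true.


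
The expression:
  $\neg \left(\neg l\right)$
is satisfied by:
  {l: True}


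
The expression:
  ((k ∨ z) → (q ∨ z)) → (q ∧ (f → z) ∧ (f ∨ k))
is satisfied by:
  {k: True, q: True, f: False, z: False}
  {k: True, q: True, z: True, f: False}
  {k: True, q: True, z: True, f: True}
  {k: True, f: False, z: False, q: False}
  {k: True, f: True, z: False, q: False}
  {q: True, f: True, z: True, k: False}


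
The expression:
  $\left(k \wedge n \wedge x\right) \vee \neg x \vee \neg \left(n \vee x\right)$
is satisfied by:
  {n: True, k: True, x: False}
  {n: True, k: False, x: False}
  {k: True, n: False, x: False}
  {n: False, k: False, x: False}
  {n: True, x: True, k: True}


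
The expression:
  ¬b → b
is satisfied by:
  {b: True}


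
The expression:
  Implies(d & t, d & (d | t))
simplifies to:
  True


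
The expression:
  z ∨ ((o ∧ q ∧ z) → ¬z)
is always true.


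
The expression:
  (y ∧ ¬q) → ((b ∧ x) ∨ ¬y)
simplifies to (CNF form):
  (b ∨ q ∨ ¬y) ∧ (q ∨ x ∨ ¬y)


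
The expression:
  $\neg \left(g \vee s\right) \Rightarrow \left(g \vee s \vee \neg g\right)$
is always true.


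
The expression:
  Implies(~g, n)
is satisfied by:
  {n: True, g: True}
  {n: True, g: False}
  {g: True, n: False}


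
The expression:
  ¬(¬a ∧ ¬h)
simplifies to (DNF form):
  a ∨ h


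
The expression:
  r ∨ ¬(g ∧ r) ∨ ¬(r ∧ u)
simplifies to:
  True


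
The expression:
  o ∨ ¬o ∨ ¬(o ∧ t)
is always true.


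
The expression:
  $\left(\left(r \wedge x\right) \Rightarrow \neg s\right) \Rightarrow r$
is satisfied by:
  {r: True}


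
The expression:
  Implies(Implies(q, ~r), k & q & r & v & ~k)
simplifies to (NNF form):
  q & r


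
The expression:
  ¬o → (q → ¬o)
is always true.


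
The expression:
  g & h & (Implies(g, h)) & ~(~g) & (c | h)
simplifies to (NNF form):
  g & h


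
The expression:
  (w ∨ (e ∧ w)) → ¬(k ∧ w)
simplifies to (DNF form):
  ¬k ∨ ¬w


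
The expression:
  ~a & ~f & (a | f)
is never true.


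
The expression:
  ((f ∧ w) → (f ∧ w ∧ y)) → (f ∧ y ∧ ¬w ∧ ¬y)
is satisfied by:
  {w: True, f: True, y: False}


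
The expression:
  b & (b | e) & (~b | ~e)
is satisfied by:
  {b: True, e: False}


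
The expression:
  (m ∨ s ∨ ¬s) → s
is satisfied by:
  {s: True}


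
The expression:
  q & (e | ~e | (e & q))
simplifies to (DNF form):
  q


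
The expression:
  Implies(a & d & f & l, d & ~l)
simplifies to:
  ~a | ~d | ~f | ~l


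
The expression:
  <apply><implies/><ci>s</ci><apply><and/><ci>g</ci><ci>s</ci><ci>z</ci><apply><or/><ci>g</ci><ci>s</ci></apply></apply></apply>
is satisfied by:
  {z: True, g: True, s: False}
  {z: True, g: False, s: False}
  {g: True, z: False, s: False}
  {z: False, g: False, s: False}
  {z: True, s: True, g: True}


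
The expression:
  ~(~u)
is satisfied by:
  {u: True}


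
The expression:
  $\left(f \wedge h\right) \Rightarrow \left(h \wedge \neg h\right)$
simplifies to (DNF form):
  $\neg f \vee \neg h$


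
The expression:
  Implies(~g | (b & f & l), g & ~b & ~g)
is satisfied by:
  {g: True, l: False, b: False, f: False}
  {g: True, f: True, l: False, b: False}
  {g: True, b: True, l: False, f: False}
  {g: True, f: True, b: True, l: False}
  {g: True, l: True, b: False, f: False}
  {g: True, f: True, l: True, b: False}
  {g: True, b: True, l: True, f: False}


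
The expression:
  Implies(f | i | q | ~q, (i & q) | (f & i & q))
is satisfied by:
  {i: True, q: True}


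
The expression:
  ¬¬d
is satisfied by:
  {d: True}


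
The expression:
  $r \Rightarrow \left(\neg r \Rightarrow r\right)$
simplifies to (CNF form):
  $\text{True}$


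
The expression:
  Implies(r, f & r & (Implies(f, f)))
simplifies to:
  f | ~r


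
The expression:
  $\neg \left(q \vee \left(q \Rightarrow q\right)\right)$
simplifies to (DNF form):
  $\text{False}$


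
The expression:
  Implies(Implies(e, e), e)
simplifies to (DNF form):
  e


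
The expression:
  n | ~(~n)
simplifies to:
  n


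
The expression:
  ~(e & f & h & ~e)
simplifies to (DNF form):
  True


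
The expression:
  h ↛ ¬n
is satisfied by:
  {h: True, n: True}


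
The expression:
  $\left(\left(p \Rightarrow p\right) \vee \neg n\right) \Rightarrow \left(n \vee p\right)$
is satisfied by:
  {n: True, p: True}
  {n: True, p: False}
  {p: True, n: False}


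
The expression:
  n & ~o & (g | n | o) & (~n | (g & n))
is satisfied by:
  {g: True, n: True, o: False}


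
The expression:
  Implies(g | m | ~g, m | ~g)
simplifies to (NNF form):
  m | ~g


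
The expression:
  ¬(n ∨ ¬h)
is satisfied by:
  {h: True, n: False}


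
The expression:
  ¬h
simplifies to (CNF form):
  ¬h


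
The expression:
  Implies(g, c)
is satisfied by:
  {c: True, g: False}
  {g: False, c: False}
  {g: True, c: True}


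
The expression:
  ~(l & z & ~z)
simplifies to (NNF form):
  True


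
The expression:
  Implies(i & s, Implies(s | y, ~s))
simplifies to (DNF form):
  ~i | ~s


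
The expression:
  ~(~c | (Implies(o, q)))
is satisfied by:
  {c: True, o: True, q: False}


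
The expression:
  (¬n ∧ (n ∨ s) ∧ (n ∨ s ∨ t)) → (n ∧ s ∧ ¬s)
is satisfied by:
  {n: True, s: False}
  {s: False, n: False}
  {s: True, n: True}


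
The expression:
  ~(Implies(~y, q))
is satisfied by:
  {q: False, y: False}


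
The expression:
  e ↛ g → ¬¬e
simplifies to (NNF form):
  True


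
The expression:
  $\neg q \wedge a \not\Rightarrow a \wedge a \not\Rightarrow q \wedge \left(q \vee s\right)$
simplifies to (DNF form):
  $\text{False}$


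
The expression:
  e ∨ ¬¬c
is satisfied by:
  {c: True, e: True}
  {c: True, e: False}
  {e: True, c: False}


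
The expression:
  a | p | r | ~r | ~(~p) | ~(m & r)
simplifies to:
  True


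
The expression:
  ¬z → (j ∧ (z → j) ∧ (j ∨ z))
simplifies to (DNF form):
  j ∨ z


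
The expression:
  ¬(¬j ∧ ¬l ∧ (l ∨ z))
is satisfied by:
  {l: True, j: True, z: False}
  {l: True, j: False, z: False}
  {j: True, l: False, z: False}
  {l: False, j: False, z: False}
  {z: True, l: True, j: True}
  {z: True, l: True, j: False}
  {z: True, j: True, l: False}


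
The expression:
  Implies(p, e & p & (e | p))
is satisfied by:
  {e: True, p: False}
  {p: False, e: False}
  {p: True, e: True}


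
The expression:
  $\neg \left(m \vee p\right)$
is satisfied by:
  {p: False, m: False}


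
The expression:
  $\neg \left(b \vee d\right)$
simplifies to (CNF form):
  $\neg b \wedge \neg d$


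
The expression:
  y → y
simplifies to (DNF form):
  True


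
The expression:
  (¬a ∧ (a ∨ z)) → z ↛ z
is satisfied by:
  {a: True, z: False}
  {z: False, a: False}
  {z: True, a: True}


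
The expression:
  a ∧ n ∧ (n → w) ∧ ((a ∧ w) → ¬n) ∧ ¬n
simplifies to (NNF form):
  False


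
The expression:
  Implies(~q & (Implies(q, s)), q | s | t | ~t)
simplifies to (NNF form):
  True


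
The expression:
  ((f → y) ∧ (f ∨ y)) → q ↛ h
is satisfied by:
  {q: True, y: False, h: False}
  {q: False, y: False, h: False}
  {h: True, q: True, y: False}
  {h: True, q: False, y: False}
  {y: True, q: True, h: False}


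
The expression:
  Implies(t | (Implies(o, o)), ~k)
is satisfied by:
  {k: False}


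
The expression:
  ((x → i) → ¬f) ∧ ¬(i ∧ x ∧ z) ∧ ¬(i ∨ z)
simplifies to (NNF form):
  ¬i ∧ ¬z ∧ (x ∨ ¬f)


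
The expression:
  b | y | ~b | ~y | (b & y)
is always true.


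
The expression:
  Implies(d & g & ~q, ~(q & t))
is always true.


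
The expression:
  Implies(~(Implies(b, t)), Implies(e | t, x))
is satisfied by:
  {x: True, t: True, e: False, b: False}
  {x: True, e: False, t: False, b: False}
  {t: True, x: False, e: False, b: False}
  {x: False, e: False, t: False, b: False}
  {b: True, x: True, t: True, e: False}
  {b: True, x: True, e: False, t: False}
  {b: True, t: True, x: False, e: False}
  {b: True, x: False, e: False, t: False}
  {x: True, e: True, t: True, b: False}
  {x: True, e: True, b: False, t: False}
  {e: True, t: True, b: False, x: False}
  {e: True, b: False, t: False, x: False}
  {x: True, e: True, b: True, t: True}
  {x: True, e: True, b: True, t: False}
  {e: True, b: True, t: True, x: False}


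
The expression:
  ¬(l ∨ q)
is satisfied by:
  {q: False, l: False}


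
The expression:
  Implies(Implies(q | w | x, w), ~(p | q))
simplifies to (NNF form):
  (q & ~w) | (x & ~w) | (~p & ~q)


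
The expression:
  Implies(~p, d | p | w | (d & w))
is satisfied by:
  {d: True, p: True, w: True}
  {d: True, p: True, w: False}
  {d: True, w: True, p: False}
  {d: True, w: False, p: False}
  {p: True, w: True, d: False}
  {p: True, w: False, d: False}
  {w: True, p: False, d: False}


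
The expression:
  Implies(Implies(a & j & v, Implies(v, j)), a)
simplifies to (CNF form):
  a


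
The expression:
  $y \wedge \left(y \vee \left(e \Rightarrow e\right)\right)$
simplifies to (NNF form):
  $y$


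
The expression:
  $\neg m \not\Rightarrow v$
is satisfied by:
  {v: False, m: False}


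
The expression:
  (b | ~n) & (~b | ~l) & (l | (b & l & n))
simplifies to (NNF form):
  l & ~b & ~n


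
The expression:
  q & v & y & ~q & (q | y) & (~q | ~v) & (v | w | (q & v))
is never true.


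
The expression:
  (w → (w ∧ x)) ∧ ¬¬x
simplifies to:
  x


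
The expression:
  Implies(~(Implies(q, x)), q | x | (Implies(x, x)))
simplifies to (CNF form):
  True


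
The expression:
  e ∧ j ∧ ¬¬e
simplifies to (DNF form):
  e ∧ j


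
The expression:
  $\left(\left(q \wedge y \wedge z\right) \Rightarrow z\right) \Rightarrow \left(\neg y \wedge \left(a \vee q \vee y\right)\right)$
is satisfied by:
  {a: True, q: True, y: False}
  {a: True, q: False, y: False}
  {q: True, a: False, y: False}


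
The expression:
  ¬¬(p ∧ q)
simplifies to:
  p ∧ q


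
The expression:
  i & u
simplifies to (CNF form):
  i & u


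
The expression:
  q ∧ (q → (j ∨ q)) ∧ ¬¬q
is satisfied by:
  {q: True}


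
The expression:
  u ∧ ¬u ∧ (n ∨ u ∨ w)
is never true.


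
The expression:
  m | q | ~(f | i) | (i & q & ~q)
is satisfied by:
  {q: True, m: True, f: False, i: False}
  {i: True, q: True, m: True, f: False}
  {q: True, m: True, f: True, i: False}
  {i: True, q: True, m: True, f: True}
  {q: True, f: False, m: False, i: False}
  {q: True, i: True, f: False, m: False}
  {q: True, f: True, m: False, i: False}
  {q: True, i: True, f: True, m: False}
  {m: True, i: False, f: False, q: False}
  {i: True, m: True, f: False, q: False}
  {m: True, f: True, i: False, q: False}
  {i: True, m: True, f: True, q: False}
  {i: False, f: False, m: False, q: False}


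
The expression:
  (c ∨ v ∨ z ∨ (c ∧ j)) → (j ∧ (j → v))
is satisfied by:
  {v: True, j: True, c: False, z: False}
  {z: True, v: True, j: True, c: False}
  {v: True, j: True, c: True, z: False}
  {z: True, v: True, j: True, c: True}
  {j: True, z: False, c: False, v: False}
  {z: False, c: False, j: False, v: False}


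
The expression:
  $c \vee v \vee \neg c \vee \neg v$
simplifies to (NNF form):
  $\text{True}$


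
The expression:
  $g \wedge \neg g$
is never true.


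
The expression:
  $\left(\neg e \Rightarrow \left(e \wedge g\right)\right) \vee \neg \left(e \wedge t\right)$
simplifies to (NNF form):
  $\text{True}$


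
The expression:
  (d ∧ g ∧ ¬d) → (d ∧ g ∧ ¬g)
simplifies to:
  True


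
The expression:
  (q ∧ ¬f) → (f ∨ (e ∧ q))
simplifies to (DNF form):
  e ∨ f ∨ ¬q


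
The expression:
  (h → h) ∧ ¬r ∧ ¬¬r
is never true.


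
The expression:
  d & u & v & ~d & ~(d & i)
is never true.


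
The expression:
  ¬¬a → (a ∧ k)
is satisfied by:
  {k: True, a: False}
  {a: False, k: False}
  {a: True, k: True}


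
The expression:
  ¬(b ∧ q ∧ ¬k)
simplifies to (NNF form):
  k ∨ ¬b ∨ ¬q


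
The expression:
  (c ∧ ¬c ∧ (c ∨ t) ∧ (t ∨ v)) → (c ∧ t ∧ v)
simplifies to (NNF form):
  True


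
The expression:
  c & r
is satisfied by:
  {r: True, c: True}


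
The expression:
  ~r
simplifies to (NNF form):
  ~r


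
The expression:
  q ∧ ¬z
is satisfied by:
  {q: True, z: False}


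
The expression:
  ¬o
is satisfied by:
  {o: False}


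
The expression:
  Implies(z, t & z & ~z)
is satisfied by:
  {z: False}


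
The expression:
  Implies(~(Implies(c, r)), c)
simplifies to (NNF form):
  True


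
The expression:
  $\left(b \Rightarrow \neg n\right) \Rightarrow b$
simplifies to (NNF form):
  $b$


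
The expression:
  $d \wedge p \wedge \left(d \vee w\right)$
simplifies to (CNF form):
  $d \wedge p$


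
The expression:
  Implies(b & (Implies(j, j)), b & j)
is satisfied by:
  {j: True, b: False}
  {b: False, j: False}
  {b: True, j: True}


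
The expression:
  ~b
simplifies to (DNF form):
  ~b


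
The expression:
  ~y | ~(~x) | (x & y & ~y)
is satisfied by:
  {x: True, y: False}
  {y: False, x: False}
  {y: True, x: True}


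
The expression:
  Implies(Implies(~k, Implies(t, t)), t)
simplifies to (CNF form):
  t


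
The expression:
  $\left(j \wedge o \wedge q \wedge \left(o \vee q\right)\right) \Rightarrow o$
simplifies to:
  $\text{True}$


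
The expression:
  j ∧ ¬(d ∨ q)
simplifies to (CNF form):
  j ∧ ¬d ∧ ¬q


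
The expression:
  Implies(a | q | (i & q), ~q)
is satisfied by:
  {q: False}


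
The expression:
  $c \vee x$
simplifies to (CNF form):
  $c \vee x$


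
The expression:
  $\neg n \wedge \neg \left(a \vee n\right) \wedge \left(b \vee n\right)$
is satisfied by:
  {b: True, n: False, a: False}


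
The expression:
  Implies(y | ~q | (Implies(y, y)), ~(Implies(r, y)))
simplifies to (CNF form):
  r & ~y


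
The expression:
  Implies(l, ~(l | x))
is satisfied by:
  {l: False}


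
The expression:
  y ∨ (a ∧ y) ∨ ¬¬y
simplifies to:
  y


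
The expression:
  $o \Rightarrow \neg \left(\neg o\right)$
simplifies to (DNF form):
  $\text{True}$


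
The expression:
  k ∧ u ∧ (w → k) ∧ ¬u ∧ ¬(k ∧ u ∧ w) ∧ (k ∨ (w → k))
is never true.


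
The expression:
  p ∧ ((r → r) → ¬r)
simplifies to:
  p ∧ ¬r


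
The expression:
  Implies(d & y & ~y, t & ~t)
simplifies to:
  True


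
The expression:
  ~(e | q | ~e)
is never true.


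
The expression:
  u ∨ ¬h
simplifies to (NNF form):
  u ∨ ¬h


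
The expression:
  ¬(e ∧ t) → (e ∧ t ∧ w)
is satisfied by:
  {t: True, e: True}


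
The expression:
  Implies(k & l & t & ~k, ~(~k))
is always true.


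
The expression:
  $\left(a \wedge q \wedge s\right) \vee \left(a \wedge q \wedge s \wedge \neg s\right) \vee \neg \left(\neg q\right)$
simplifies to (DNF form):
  $q$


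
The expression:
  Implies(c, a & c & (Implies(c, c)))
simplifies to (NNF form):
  a | ~c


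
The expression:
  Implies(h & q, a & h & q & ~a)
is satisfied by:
  {h: False, q: False}
  {q: True, h: False}
  {h: True, q: False}


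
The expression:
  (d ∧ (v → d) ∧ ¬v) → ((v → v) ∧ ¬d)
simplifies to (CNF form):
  v ∨ ¬d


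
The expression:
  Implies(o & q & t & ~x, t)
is always true.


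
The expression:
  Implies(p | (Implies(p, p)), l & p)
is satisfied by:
  {p: True, l: True}


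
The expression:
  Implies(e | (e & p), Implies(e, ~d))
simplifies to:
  ~d | ~e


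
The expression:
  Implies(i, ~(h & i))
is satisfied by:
  {h: False, i: False}
  {i: True, h: False}
  {h: True, i: False}


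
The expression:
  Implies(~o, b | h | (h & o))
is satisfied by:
  {b: True, o: True, h: True}
  {b: True, o: True, h: False}
  {b: True, h: True, o: False}
  {b: True, h: False, o: False}
  {o: True, h: True, b: False}
  {o: True, h: False, b: False}
  {h: True, o: False, b: False}


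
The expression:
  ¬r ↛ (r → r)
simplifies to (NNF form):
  False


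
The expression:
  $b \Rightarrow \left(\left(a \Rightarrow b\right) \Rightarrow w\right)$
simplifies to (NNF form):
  $w \vee \neg b$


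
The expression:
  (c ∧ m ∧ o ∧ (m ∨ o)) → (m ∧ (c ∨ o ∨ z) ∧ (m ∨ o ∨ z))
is always true.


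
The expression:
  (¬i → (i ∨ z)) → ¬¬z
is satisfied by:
  {z: True, i: False}
  {i: False, z: False}
  {i: True, z: True}


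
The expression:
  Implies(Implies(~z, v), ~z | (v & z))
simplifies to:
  v | ~z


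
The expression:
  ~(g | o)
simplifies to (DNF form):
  ~g & ~o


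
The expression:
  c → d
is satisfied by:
  {d: True, c: False}
  {c: False, d: False}
  {c: True, d: True}


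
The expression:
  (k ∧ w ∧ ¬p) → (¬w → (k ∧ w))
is always true.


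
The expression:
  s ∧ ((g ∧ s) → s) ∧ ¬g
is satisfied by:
  {s: True, g: False}


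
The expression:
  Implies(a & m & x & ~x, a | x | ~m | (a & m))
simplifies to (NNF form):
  True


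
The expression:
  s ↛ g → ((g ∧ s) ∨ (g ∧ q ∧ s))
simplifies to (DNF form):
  g ∨ ¬s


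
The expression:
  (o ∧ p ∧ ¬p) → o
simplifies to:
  True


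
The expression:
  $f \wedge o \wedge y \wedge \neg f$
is never true.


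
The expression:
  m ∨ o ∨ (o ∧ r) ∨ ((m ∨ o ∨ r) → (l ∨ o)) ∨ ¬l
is always true.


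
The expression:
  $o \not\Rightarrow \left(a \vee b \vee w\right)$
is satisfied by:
  {o: True, w: False, b: False, a: False}


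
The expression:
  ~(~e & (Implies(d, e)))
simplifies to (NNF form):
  d | e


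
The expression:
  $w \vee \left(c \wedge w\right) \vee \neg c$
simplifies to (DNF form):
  $w \vee \neg c$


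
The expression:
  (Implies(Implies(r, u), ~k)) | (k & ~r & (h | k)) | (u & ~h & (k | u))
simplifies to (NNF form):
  ~h | ~k | ~r | ~u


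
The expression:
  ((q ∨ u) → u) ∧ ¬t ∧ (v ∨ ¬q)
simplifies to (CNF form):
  ¬t ∧ (u ∨ ¬q) ∧ (v ∨ ¬q)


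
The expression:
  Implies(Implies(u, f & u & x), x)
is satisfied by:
  {x: True, u: True}
  {x: True, u: False}
  {u: True, x: False}


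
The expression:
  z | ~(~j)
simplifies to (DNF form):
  j | z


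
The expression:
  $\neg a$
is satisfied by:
  {a: False}


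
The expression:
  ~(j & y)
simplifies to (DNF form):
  ~j | ~y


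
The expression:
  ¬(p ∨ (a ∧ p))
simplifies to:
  ¬p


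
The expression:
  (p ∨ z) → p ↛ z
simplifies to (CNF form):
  ¬z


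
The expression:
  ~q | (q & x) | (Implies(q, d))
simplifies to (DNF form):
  d | x | ~q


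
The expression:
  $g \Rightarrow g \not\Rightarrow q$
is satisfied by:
  {g: False, q: False}
  {q: True, g: False}
  {g: True, q: False}


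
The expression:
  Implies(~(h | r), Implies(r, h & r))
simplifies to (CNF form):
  True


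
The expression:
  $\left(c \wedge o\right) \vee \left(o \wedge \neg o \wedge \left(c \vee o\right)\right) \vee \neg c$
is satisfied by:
  {o: True, c: False}
  {c: False, o: False}
  {c: True, o: True}


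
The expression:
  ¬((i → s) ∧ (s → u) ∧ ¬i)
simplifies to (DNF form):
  i ∨ (s ∧ ¬u)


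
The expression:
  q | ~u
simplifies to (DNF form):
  q | ~u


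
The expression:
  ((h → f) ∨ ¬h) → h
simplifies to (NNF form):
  h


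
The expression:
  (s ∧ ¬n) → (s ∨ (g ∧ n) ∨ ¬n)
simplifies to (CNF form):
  True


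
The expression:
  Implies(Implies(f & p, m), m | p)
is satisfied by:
  {m: True, p: True}
  {m: True, p: False}
  {p: True, m: False}


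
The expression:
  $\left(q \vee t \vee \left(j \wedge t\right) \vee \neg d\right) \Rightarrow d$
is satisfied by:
  {d: True}


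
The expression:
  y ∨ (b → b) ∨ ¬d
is always true.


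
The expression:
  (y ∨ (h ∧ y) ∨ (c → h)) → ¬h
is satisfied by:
  {h: False}


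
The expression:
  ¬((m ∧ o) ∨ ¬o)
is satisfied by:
  {o: True, m: False}


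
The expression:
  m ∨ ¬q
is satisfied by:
  {m: True, q: False}
  {q: False, m: False}
  {q: True, m: True}


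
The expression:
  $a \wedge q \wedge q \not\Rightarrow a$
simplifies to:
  $\text{False}$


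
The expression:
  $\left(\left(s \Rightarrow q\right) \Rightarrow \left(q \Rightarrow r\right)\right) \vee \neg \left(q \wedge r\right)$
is always true.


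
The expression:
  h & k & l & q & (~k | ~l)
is never true.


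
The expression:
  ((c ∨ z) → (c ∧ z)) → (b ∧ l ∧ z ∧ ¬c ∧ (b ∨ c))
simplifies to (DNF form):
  (c ∧ ¬z) ∨ (z ∧ ¬c)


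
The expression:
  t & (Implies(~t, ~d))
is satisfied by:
  {t: True}


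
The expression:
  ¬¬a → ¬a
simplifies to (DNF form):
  ¬a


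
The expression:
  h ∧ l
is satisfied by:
  {h: True, l: True}


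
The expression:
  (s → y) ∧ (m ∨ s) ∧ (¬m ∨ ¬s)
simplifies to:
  (m ∨ s) ∧ (m ∨ y) ∧ (¬m ∨ ¬s)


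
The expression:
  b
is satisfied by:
  {b: True}


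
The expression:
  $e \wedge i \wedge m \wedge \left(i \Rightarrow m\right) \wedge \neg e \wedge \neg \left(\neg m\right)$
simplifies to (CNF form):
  $\text{False}$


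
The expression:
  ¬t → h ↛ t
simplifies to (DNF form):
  h ∨ t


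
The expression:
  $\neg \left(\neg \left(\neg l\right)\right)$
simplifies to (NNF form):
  $\neg l$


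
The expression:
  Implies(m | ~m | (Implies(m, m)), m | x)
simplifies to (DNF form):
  m | x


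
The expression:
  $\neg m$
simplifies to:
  $\neg m$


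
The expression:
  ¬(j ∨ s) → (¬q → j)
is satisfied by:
  {q: True, s: True, j: True}
  {q: True, s: True, j: False}
  {q: True, j: True, s: False}
  {q: True, j: False, s: False}
  {s: True, j: True, q: False}
  {s: True, j: False, q: False}
  {j: True, s: False, q: False}


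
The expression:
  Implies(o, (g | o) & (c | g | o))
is always true.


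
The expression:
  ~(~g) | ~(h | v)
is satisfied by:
  {g: True, v: False, h: False}
  {g: True, h: True, v: False}
  {g: True, v: True, h: False}
  {g: True, h: True, v: True}
  {h: False, v: False, g: False}


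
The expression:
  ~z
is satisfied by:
  {z: False}


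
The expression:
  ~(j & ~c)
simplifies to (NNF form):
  c | ~j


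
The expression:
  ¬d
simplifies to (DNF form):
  ¬d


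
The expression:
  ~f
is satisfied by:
  {f: False}


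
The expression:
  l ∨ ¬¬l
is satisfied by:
  {l: True}


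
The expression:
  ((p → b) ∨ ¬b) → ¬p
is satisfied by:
  {p: False}


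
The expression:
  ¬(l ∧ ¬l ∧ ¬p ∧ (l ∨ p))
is always true.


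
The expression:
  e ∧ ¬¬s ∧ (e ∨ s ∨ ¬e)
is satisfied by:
  {e: True, s: True}


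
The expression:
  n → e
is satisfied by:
  {e: True, n: False}
  {n: False, e: False}
  {n: True, e: True}


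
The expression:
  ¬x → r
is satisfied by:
  {r: True, x: True}
  {r: True, x: False}
  {x: True, r: False}


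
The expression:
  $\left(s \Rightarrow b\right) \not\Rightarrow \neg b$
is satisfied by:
  {b: True}
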